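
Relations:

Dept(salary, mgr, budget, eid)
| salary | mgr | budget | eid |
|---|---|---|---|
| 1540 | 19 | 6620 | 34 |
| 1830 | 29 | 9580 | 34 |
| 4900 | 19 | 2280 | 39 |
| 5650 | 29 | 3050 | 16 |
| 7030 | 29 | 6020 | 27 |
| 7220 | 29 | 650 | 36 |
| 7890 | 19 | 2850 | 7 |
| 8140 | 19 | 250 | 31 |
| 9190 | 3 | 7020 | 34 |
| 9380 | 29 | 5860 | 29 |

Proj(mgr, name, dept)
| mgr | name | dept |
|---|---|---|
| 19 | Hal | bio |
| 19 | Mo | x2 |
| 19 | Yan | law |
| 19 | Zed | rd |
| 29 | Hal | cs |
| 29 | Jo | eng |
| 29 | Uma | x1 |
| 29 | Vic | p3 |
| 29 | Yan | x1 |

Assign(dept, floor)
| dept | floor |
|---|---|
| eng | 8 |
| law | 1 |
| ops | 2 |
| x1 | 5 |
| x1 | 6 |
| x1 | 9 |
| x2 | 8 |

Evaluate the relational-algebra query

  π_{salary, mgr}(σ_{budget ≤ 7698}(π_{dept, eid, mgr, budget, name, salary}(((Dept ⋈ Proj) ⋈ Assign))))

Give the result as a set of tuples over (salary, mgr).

{(1540, 19), (4900, 19), (5650, 29), (7030, 29), (7220, 29), (7890, 19), (8140, 19), (9380, 29)}

Natural join on mgr: {(1540, 19, 6620, 34, Hal, bio), (1540, 19, 6620, 34, Mo, x2), (1540, 19, 6620, 34, Yan, law), (1540, 19, 6620, 34, Zed, rd), (1830, 29, 9580, 34, Hal, cs), (1830, 29, 9580, 34, Jo, eng), (1830, 29, 9580, 34, Uma, x1), (1830, 29, 9580, 34, Vic, p3), (1830, 29, 9580, 34, Yan, x1), (4900, 19, 2280, 39, Hal, bio), (4900, 19, 2280, 39, Mo, x2), (4900, 19, 2280, 39, Yan, law), (4900, 19, 2280, 39, Zed, rd), (5650, 29, 3050, 16, Hal, cs), (5650, 29, 3050, 16, Jo, eng), (5650, 29, 3050, 16, Uma, x1), (5650, 29, 3050, 16, Vic, p3), (5650, 29, 3050, 16, Yan, x1), (7030, 29, 6020, 27, Hal, cs), (7030, 29, 6020, 27, Jo, eng), (7030, 29, 6020, 27, Uma, x1), (7030, 29, 6020, 27, Vic, p3), (7030, 29, 6020, 27, Yan, x1), (7220, 29, 650, 36, Hal, cs), (7220, 29, 650, 36, Jo, eng), (7220, 29, 650, 36, Uma, x1), (7220, 29, 650, 36, Vic, p3), (7220, 29, 650, 36, Yan, x1), (7890, 19, 2850, 7, Hal, bio), (7890, 19, 2850, 7, Mo, x2), (7890, 19, 2850, 7, Yan, law), (7890, 19, 2850, 7, Zed, rd), (8140, 19, 250, 31, Hal, bio), (8140, 19, 250, 31, Mo, x2), (8140, 19, 250, 31, Yan, law), (8140, 19, 250, 31, Zed, rd), (9380, 29, 5860, 29, Hal, cs), (9380, 29, 5860, 29, Jo, eng), (9380, 29, 5860, 29, Uma, x1), (9380, 29, 5860, 29, Vic, p3), (9380, 29, 5860, 29, Yan, x1)}
Natural join on dept: {(1540, 19, 6620, 34, Mo, x2, 8), (1540, 19, 6620, 34, Yan, law, 1), (1830, 29, 9580, 34, Jo, eng, 8), (1830, 29, 9580, 34, Uma, x1, 5), (1830, 29, 9580, 34, Uma, x1, 6), (1830, 29, 9580, 34, Uma, x1, 9), (1830, 29, 9580, 34, Yan, x1, 5), (1830, 29, 9580, 34, Yan, x1, 6), (1830, 29, 9580, 34, Yan, x1, 9), (4900, 19, 2280, 39, Mo, x2, 8), (4900, 19, 2280, 39, Yan, law, 1), (5650, 29, 3050, 16, Jo, eng, 8), (5650, 29, 3050, 16, Uma, x1, 5), (5650, 29, 3050, 16, Uma, x1, 6), (5650, 29, 3050, 16, Uma, x1, 9), (5650, 29, 3050, 16, Yan, x1, 5), (5650, 29, 3050, 16, Yan, x1, 6), (5650, 29, 3050, 16, Yan, x1, 9), (7030, 29, 6020, 27, Jo, eng, 8), (7030, 29, 6020, 27, Uma, x1, 5), (7030, 29, 6020, 27, Uma, x1, 6), (7030, 29, 6020, 27, Uma, x1, 9), (7030, 29, 6020, 27, Yan, x1, 5), (7030, 29, 6020, 27, Yan, x1, 6), (7030, 29, 6020, 27, Yan, x1, 9), (7220, 29, 650, 36, Jo, eng, 8), (7220, 29, 650, 36, Uma, x1, 5), (7220, 29, 650, 36, Uma, x1, 6), (7220, 29, 650, 36, Uma, x1, 9), (7220, 29, 650, 36, Yan, x1, 5), (7220, 29, 650, 36, Yan, x1, 6), (7220, 29, 650, 36, Yan, x1, 9), (7890, 19, 2850, 7, Mo, x2, 8), (7890, 19, 2850, 7, Yan, law, 1), (8140, 19, 250, 31, Mo, x2, 8), (8140, 19, 250, 31, Yan, law, 1), (9380, 29, 5860, 29, Jo, eng, 8), (9380, 29, 5860, 29, Uma, x1, 5), (9380, 29, 5860, 29, Uma, x1, 6), (9380, 29, 5860, 29, Uma, x1, 9), (9380, 29, 5860, 29, Yan, x1, 5), (9380, 29, 5860, 29, Yan, x1, 6), (9380, 29, 5860, 29, Yan, x1, 9)}
Projecting to dept, eid, mgr, budget, name, salary (20 duplicate(s) eliminated): {(eng, 16, 29, 3050, Jo, 5650), (eng, 27, 29, 6020, Jo, 7030), (eng, 29, 29, 5860, Jo, 9380), (eng, 34, 29, 9580, Jo, 1830), (eng, 36, 29, 650, Jo, 7220), (law, 31, 19, 250, Yan, 8140), (law, 34, 19, 6620, Yan, 1540), (law, 39, 19, 2280, Yan, 4900), (law, 7, 19, 2850, Yan, 7890), (x1, 16, 29, 3050, Uma, 5650), (x1, 16, 29, 3050, Yan, 5650), (x1, 27, 29, 6020, Uma, 7030), (x1, 27, 29, 6020, Yan, 7030), (x1, 29, 29, 5860, Uma, 9380), (x1, 29, 29, 5860, Yan, 9380), (x1, 34, 29, 9580, Uma, 1830), (x1, 34, 29, 9580, Yan, 1830), (x1, 36, 29, 650, Uma, 7220), (x1, 36, 29, 650, Yan, 7220), (x2, 31, 19, 250, Mo, 8140), (x2, 34, 19, 6620, Mo, 1540), (x2, 39, 19, 2280, Mo, 4900), (x2, 7, 19, 2850, Mo, 7890)}
Filtering on budget ≤ 7698 leaves {(eng, 16, 29, 3050, Jo, 5650), (eng, 27, 29, 6020, Jo, 7030), (eng, 29, 29, 5860, Jo, 9380), (eng, 36, 29, 650, Jo, 7220), (law, 31, 19, 250, Yan, 8140), (law, 34, 19, 6620, Yan, 1540), (law, 39, 19, 2280, Yan, 4900), (law, 7, 19, 2850, Yan, 7890), (x1, 16, 29, 3050, Uma, 5650), (x1, 16, 29, 3050, Yan, 5650), (x1, 27, 29, 6020, Uma, 7030), (x1, 27, 29, 6020, Yan, 7030), (x1, 29, 29, 5860, Uma, 9380), (x1, 29, 29, 5860, Yan, 9380), (x1, 36, 29, 650, Uma, 7220), (x1, 36, 29, 650, Yan, 7220), (x2, 31, 19, 250, Mo, 8140), (x2, 34, 19, 6620, Mo, 1540), (x2, 39, 19, 2280, Mo, 4900), (x2, 7, 19, 2850, Mo, 7890)}.
Projecting to salary, mgr (12 duplicate(s) eliminated): {(1540, 19), (4900, 19), (5650, 29), (7030, 29), (7220, 29), (7890, 19), (8140, 19), (9380, 29)}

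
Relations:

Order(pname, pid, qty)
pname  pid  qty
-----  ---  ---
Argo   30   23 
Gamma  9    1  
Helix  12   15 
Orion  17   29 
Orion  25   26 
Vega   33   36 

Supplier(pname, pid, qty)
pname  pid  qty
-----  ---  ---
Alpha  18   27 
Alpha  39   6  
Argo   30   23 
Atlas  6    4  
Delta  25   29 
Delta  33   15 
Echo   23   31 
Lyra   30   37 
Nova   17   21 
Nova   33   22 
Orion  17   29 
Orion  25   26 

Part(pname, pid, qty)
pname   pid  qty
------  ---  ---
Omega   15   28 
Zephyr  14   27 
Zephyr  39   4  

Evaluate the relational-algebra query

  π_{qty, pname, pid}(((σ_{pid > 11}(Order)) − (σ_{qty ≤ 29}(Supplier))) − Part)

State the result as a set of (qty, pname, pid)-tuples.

Apply σ_{pid > 11}; surviving tuples: {(Argo, 30, 23), (Helix, 12, 15), (Orion, 17, 29), (Orion, 25, 26), (Vega, 33, 36)}
Apply σ_{qty ≤ 29}; surviving tuples: {(Alpha, 18, 27), (Alpha, 39, 6), (Argo, 30, 23), (Atlas, 6, 4), (Delta, 25, 29), (Delta, 33, 15), (Nova, 17, 21), (Nova, 33, 22), (Orion, 17, 29), (Orion, 25, 26)}
Set difference of the two operands is {(Helix, 12, 15), (Vega, 33, 36)}.
Set difference of the two operands is {(Helix, 12, 15), (Vega, 33, 36)}.
Projecting to qty, pname, pid: {(15, Helix, 12), (36, Vega, 33)}

{(15, Helix, 12), (36, Vega, 33)}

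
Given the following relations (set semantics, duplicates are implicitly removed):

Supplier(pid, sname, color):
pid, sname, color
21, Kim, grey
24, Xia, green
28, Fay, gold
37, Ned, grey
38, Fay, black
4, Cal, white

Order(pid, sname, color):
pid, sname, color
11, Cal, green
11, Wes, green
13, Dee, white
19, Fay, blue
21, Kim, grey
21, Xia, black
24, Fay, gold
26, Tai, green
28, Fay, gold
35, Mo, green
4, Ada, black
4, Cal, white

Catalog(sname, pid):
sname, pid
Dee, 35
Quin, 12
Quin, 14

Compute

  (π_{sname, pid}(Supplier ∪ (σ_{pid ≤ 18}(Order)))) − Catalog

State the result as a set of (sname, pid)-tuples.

{(Ada, 4), (Cal, 11), (Cal, 4), (Dee, 13), (Fay, 28), (Fay, 38), (Kim, 21), (Ned, 37), (Wes, 11), (Xia, 24)}

Apply σ_{pid ≤ 18}; surviving tuples: {(11, Cal, green), (11, Wes, green), (13, Dee, white), (4, Ada, black), (4, Cal, white)}
Union: {(21, Kim, grey), (24, Xia, green), (28, Fay, gold), (37, Ned, grey), (38, Fay, black), (4, Cal, white)} with {(11, Cal, green), (11, Wes, green), (13, Dee, white), (4, Ada, black), (4, Cal, white)} → {(11, Cal, green), (11, Wes, green), (13, Dee, white), (21, Kim, grey), (24, Xia, green), (28, Fay, gold), (37, Ned, grey), (38, Fay, black), (4, Ada, black), (4, Cal, white)}
Projecting to sname, pid: {(Ada, 4), (Cal, 11), (Cal, 4), (Dee, 13), (Fay, 28), (Fay, 38), (Kim, 21), (Ned, 37), (Wes, 11), (Xia, 24)}
Difference: {(Ada, 4), (Cal, 11), (Cal, 4), (Dee, 13), (Fay, 28), (Fay, 38), (Kim, 21), (Ned, 37), (Wes, 11), (Xia, 24)} with {(Dee, 35), (Quin, 12), (Quin, 14)} → {(Ada, 4), (Cal, 11), (Cal, 4), (Dee, 13), (Fay, 28), (Fay, 38), (Kim, 21), (Ned, 37), (Wes, 11), (Xia, 24)}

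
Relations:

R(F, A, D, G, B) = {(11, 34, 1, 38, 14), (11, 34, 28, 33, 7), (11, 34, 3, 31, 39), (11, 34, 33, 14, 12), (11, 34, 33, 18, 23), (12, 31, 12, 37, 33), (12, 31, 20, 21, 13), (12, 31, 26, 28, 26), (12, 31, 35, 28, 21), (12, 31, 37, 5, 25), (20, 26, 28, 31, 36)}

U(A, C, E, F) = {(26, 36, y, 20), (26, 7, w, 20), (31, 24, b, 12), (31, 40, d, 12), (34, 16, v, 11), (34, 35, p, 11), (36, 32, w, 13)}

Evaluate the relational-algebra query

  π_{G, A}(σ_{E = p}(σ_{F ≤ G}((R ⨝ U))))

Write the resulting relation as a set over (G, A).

{(14, 34), (18, 34), (31, 34), (33, 34), (38, 34)}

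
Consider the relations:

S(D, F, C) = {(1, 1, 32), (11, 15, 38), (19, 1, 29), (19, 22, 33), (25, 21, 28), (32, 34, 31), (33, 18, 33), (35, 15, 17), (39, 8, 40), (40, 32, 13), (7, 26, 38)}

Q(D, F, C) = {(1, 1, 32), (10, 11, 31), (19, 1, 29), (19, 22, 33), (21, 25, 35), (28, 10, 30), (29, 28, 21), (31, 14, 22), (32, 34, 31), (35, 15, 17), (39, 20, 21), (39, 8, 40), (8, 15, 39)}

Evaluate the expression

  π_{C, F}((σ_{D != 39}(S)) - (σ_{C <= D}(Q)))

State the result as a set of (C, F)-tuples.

Apply σ_{D != 39}; surviving tuples: {(1, 1, 32), (11, 15, 38), (19, 1, 29), (19, 22, 33), (25, 21, 28), (32, 34, 31), (33, 18, 33), (35, 15, 17), (40, 32, 13), (7, 26, 38)}
Apply σ_{C <= D}; surviving tuples: {(29, 28, 21), (31, 14, 22), (32, 34, 31), (35, 15, 17), (39, 20, 21)}
Taking the difference: {(1, 1, 32), (11, 15, 38), (19, 1, 29), (19, 22, 33), (25, 21, 28), (33, 18, 33), (40, 32, 13), (7, 26, 38)}
π_{C, F} gives {(13, 32), (28, 21), (29, 1), (32, 1), (33, 18), (33, 22), (38, 15), (38, 26)}.

{(13, 32), (28, 21), (29, 1), (32, 1), (33, 18), (33, 22), (38, 15), (38, 26)}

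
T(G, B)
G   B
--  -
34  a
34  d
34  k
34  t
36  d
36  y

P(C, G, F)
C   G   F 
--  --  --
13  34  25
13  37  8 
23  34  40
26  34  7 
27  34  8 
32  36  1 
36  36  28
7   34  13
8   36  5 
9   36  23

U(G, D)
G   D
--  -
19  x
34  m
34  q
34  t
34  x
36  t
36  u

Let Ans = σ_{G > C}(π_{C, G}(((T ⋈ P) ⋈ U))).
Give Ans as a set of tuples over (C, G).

{(13, 34), (23, 34), (26, 34), (27, 34), (32, 36), (7, 34), (8, 36), (9, 36)}

Natural join on G: {(34, a, 13, 25), (34, a, 23, 40), (34, a, 26, 7), (34, a, 27, 8), (34, a, 7, 13), (34, d, 13, 25), (34, d, 23, 40), (34, d, 26, 7), (34, d, 27, 8), (34, d, 7, 13), (34, k, 13, 25), (34, k, 23, 40), (34, k, 26, 7), (34, k, 27, 8), (34, k, 7, 13), (34, t, 13, 25), (34, t, 23, 40), (34, t, 26, 7), (34, t, 27, 8), (34, t, 7, 13), (36, d, 32, 1), (36, d, 36, 28), (36, d, 8, 5), (36, d, 9, 23), (36, y, 32, 1), (36, y, 36, 28), (36, y, 8, 5), (36, y, 9, 23)}
Natural join on G: {(34, a, 13, 25, m), (34, a, 13, 25, q), (34, a, 13, 25, t), (34, a, 13, 25, x), (34, a, 23, 40, m), (34, a, 23, 40, q), (34, a, 23, 40, t), (34, a, 23, 40, x), (34, a, 26, 7, m), (34, a, 26, 7, q), (34, a, 26, 7, t), (34, a, 26, 7, x), (34, a, 27, 8, m), (34, a, 27, 8, q), (34, a, 27, 8, t), (34, a, 27, 8, x), (34, a, 7, 13, m), (34, a, 7, 13, q), (34, a, 7, 13, t), (34, a, 7, 13, x), (34, d, 13, 25, m), (34, d, 13, 25, q), (34, d, 13, 25, t), (34, d, 13, 25, x), (34, d, 23, 40, m), (34, d, 23, 40, q), (34, d, 23, 40, t), (34, d, 23, 40, x), (34, d, 26, 7, m), (34, d, 26, 7, q), (34, d, 26, 7, t), (34, d, 26, 7, x), (34, d, 27, 8, m), (34, d, 27, 8, q), (34, d, 27, 8, t), (34, d, 27, 8, x), (34, d, 7, 13, m), (34, d, 7, 13, q), (34, d, 7, 13, t), (34, d, 7, 13, x), (34, k, 13, 25, m), (34, k, 13, 25, q), (34, k, 13, 25, t), (34, k, 13, 25, x), (34, k, 23, 40, m), (34, k, 23, 40, q), (34, k, 23, 40, t), (34, k, 23, 40, x), (34, k, 26, 7, m), (34, k, 26, 7, q), (34, k, 26, 7, t), (34, k, 26, 7, x), (34, k, 27, 8, m), (34, k, 27, 8, q), (34, k, 27, 8, t), (34, k, 27, 8, x), (34, k, 7, 13, m), (34, k, 7, 13, q), (34, k, 7, 13, t), (34, k, 7, 13, x), (34, t, 13, 25, m), (34, t, 13, 25, q), (34, t, 13, 25, t), (34, t, 13, 25, x), (34, t, 23, 40, m), (34, t, 23, 40, q), (34, t, 23, 40, t), (34, t, 23, 40, x), (34, t, 26, 7, m), (34, t, 26, 7, q), (34, t, 26, 7, t), (34, t, 26, 7, x), (34, t, 27, 8, m), (34, t, 27, 8, q), (34, t, 27, 8, t), (34, t, 27, 8, x), (34, t, 7, 13, m), (34, t, 7, 13, q), (34, t, 7, 13, t), (34, t, 7, 13, x), (36, d, 32, 1, t), (36, d, 32, 1, u), (36, d, 36, 28, t), (36, d, 36, 28, u), (36, d, 8, 5, t), (36, d, 8, 5, u), (36, d, 9, 23, t), (36, d, 9, 23, u), (36, y, 32, 1, t), (36, y, 32, 1, u), (36, y, 36, 28, t), (36, y, 36, 28, u), (36, y, 8, 5, t), (36, y, 8, 5, u), (36, y, 9, 23, t), (36, y, 9, 23, u)}
Keep only column(s) C, G (87 duplicate(s) eliminated): {(13, 34), (23, 34), (26, 34), (27, 34), (32, 36), (36, 36), (7, 34), (8, 36), (9, 36)}
σ[G > C]: keep tuples satisfying G > C → {(13, 34), (23, 34), (26, 34), (27, 34), (32, 36), (7, 34), (8, 36), (9, 36)}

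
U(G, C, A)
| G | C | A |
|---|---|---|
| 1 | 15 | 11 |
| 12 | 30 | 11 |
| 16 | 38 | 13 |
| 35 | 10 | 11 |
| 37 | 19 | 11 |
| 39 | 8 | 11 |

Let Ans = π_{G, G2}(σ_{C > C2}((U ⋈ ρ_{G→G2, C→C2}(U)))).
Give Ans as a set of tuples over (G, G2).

{(1, 35), (1, 39), (12, 1), (12, 35), (12, 37), (12, 39), (35, 39), (37, 1), (37, 35), (37, 39)}

ρ[G→G2, C→C2]: schema becomes (G2, C2, A); tuples unchanged.
Joining U and ρ_{G→G2, C→C2}(U) on A yields {(1, 15, 11, 1, 15), (1, 15, 11, 12, 30), (1, 15, 11, 35, 10), (1, 15, 11, 37, 19), (1, 15, 11, 39, 8), (12, 30, 11, 1, 15), (12, 30, 11, 12, 30), (12, 30, 11, 35, 10), (12, 30, 11, 37, 19), (12, 30, 11, 39, 8), (16, 38, 13, 16, 38), (35, 10, 11, 1, 15), (35, 10, 11, 12, 30), (35, 10, 11, 35, 10), (35, 10, 11, 37, 19), (35, 10, 11, 39, 8), (37, 19, 11, 1, 15), (37, 19, 11, 12, 30), (37, 19, 11, 35, 10), (37, 19, 11, 37, 19), (37, 19, 11, 39, 8), (39, 8, 11, 1, 15), (39, 8, 11, 12, 30), (39, 8, 11, 35, 10), (39, 8, 11, 37, 19), (39, 8, 11, 39, 8)}.
Selection C > C2: {(1, 15, 11, 35, 10), (1, 15, 11, 39, 8), (12, 30, 11, 1, 15), (12, 30, 11, 35, 10), (12, 30, 11, 37, 19), (12, 30, 11, 39, 8), (35, 10, 11, 39, 8), (37, 19, 11, 1, 15), (37, 19, 11, 35, 10), (37, 19, 11, 39, 8)}
Keep only column(s) G, G2: {(1, 35), (1, 39), (12, 1), (12, 35), (12, 37), (12, 39), (35, 39), (37, 1), (37, 35), (37, 39)}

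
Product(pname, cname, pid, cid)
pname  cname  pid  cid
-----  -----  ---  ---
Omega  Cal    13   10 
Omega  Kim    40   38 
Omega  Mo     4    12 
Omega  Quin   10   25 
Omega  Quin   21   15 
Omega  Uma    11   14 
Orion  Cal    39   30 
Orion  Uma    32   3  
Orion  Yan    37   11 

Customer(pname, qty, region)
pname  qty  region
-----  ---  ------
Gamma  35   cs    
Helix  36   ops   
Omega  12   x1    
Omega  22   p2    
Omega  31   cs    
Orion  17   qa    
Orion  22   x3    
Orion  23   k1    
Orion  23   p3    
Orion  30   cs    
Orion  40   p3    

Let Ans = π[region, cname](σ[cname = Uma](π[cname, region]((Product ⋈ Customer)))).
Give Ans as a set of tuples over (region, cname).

{(cs, Uma), (k1, Uma), (p2, Uma), (p3, Uma), (qa, Uma), (x1, Uma), (x3, Uma)}

Joining Product and Customer on pname yields {(Omega, Cal, 13, 10, 12, x1), (Omega, Cal, 13, 10, 22, p2), (Omega, Cal, 13, 10, 31, cs), (Omega, Kim, 40, 38, 12, x1), (Omega, Kim, 40, 38, 22, p2), (Omega, Kim, 40, 38, 31, cs), (Omega, Mo, 4, 12, 12, x1), (Omega, Mo, 4, 12, 22, p2), (Omega, Mo, 4, 12, 31, cs), (Omega, Quin, 10, 25, 12, x1), (Omega, Quin, 10, 25, 22, p2), (Omega, Quin, 10, 25, 31, cs), (Omega, Quin, 21, 15, 12, x1), (Omega, Quin, 21, 15, 22, p2), (Omega, Quin, 21, 15, 31, cs), (Omega, Uma, 11, 14, 12, x1), (Omega, Uma, 11, 14, 22, p2), (Omega, Uma, 11, 14, 31, cs), (Orion, Cal, 39, 30, 17, qa), (Orion, Cal, 39, 30, 22, x3), (Orion, Cal, 39, 30, 23, k1), (Orion, Cal, 39, 30, 23, p3), (Orion, Cal, 39, 30, 30, cs), (Orion, Cal, 39, 30, 40, p3), (Orion, Uma, 32, 3, 17, qa), (Orion, Uma, 32, 3, 22, x3), (Orion, Uma, 32, 3, 23, k1), (Orion, Uma, 32, 3, 23, p3), (Orion, Uma, 32, 3, 30, cs), (Orion, Uma, 32, 3, 40, p3), (Orion, Yan, 37, 11, 17, qa), (Orion, Yan, 37, 11, 22, x3), (Orion, Yan, 37, 11, 23, k1), (Orion, Yan, 37, 11, 23, p3), (Orion, Yan, 37, 11, 30, cs), (Orion, Yan, 37, 11, 40, p3)}.
Keep only column(s) cname, region (8 duplicate(s) eliminated): {(Cal, cs), (Cal, k1), (Cal, p2), (Cal, p3), (Cal, qa), (Cal, x1), (Cal, x3), (Kim, cs), (Kim, p2), (Kim, x1), (Mo, cs), (Mo, p2), (Mo, x1), (Quin, cs), (Quin, p2), (Quin, x1), (Uma, cs), (Uma, k1), (Uma, p2), (Uma, p3), (Uma, qa), (Uma, x1), (Uma, x3), (Yan, cs), (Yan, k1), (Yan, p3), (Yan, qa), (Yan, x3)}
Selection cname = Uma: {(Uma, cs), (Uma, k1), (Uma, p2), (Uma, p3), (Uma, qa), (Uma, x1), (Uma, x3)}
Keep only column(s) region, cname: {(cs, Uma), (k1, Uma), (p2, Uma), (p3, Uma), (qa, Uma), (x1, Uma), (x3, Uma)}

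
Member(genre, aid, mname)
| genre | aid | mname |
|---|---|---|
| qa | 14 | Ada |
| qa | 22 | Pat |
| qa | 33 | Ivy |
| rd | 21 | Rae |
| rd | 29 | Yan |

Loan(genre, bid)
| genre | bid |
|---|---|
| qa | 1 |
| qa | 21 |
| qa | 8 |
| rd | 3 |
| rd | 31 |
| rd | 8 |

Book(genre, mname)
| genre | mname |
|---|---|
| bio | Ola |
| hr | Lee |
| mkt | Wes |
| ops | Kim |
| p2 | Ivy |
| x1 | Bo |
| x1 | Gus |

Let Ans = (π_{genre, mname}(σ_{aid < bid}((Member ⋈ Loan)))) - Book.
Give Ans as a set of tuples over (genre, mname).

Member ⋈ Loan (natural join on genre): {(qa, 14, Ada, 1), (qa, 14, Ada, 21), (qa, 14, Ada, 8), (qa, 22, Pat, 1), (qa, 22, Pat, 21), (qa, 22, Pat, 8), (qa, 33, Ivy, 1), (qa, 33, Ivy, 21), (qa, 33, Ivy, 8), (rd, 21, Rae, 3), (rd, 21, Rae, 31), (rd, 21, Rae, 8), (rd, 29, Yan, 3), (rd, 29, Yan, 31), (rd, 29, Yan, 8)}
σ[aid < bid]: keep tuples satisfying aid < bid → {(qa, 14, Ada, 21), (rd, 21, Rae, 31), (rd, 29, Yan, 31)}
Projecting to genre, mname: {(qa, Ada), (rd, Rae), (rd, Yan)}
Difference: {(qa, Ada), (rd, Rae), (rd, Yan)} with {(bio, Ola), (hr, Lee), (mkt, Wes), (ops, Kim), (p2, Ivy), (x1, Bo), (x1, Gus)} → {(qa, Ada), (rd, Rae), (rd, Yan)}

{(qa, Ada), (rd, Rae), (rd, Yan)}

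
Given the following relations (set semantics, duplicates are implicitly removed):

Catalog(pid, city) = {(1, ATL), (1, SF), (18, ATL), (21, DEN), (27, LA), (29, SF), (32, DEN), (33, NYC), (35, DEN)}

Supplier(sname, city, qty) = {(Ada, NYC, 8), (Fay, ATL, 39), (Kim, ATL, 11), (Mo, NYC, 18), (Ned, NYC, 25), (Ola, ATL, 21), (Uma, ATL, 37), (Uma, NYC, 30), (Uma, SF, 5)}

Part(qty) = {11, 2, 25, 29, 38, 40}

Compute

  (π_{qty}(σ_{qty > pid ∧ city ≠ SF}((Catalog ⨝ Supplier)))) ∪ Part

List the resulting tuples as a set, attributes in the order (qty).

{11, 2, 21, 25, 29, 37, 38, 39, 40}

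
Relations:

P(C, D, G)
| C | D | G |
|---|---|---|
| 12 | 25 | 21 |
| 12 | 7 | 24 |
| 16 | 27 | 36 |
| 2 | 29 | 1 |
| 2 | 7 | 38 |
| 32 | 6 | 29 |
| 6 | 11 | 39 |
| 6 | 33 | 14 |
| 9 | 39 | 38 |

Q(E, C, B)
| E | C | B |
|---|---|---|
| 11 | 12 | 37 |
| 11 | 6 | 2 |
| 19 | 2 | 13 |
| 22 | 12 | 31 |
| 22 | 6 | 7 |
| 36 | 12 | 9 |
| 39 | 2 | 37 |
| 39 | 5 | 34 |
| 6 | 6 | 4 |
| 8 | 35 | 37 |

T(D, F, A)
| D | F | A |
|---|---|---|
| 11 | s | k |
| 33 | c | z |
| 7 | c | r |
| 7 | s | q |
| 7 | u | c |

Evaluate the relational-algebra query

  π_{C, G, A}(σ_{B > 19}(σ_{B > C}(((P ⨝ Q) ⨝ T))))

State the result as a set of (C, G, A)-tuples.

{(12, 24, c), (12, 24, q), (12, 24, r), (2, 38, c), (2, 38, q), (2, 38, r)}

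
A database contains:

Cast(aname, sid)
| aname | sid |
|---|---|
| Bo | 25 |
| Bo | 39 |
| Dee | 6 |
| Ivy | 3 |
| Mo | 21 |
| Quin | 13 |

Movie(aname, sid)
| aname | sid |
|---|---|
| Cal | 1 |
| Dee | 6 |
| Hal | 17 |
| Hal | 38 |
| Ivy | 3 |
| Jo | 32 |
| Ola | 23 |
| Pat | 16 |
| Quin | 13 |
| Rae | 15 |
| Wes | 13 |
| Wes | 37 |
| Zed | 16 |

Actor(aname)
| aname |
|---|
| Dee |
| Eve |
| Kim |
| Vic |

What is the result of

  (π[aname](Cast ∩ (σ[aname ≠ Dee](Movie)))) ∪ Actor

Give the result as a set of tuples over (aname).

σ[aname ≠ Dee]: keep tuples satisfying aname ≠ Dee → {(Cal, 1), (Hal, 17), (Hal, 38), (Ivy, 3), (Jo, 32), (Ola, 23), (Pat, 16), (Quin, 13), (Rae, 15), (Wes, 13), (Wes, 37), (Zed, 16)}
Set intersection of the two operands is {(Ivy, 3), (Quin, 13)}.
Projecting to aname: {Ivy, Quin}
Set union of the two operands is {Dee, Eve, Ivy, Kim, Quin, Vic}.

{Dee, Eve, Ivy, Kim, Quin, Vic}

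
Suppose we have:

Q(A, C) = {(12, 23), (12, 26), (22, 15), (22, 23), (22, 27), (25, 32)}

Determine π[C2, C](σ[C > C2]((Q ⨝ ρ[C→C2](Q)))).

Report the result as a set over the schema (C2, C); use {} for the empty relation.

{(15, 23), (15, 27), (23, 26), (23, 27)}

ρ[C→C2]: schema becomes (A, C2); tuples unchanged.
Joining Q and ρ[C→C2](Q) on A yields {(12, 23, 23), (12, 23, 26), (12, 26, 23), (12, 26, 26), (22, 15, 15), (22, 15, 23), (22, 15, 27), (22, 23, 15), (22, 23, 23), (22, 23, 27), (22, 27, 15), (22, 27, 23), (22, 27, 27), (25, 32, 32)}.
Filtering on C > C2 leaves {(12, 26, 23), (22, 23, 15), (22, 27, 15), (22, 27, 23)}.
π_{C2, C} gives {(15, 23), (15, 27), (23, 26), (23, 27)}.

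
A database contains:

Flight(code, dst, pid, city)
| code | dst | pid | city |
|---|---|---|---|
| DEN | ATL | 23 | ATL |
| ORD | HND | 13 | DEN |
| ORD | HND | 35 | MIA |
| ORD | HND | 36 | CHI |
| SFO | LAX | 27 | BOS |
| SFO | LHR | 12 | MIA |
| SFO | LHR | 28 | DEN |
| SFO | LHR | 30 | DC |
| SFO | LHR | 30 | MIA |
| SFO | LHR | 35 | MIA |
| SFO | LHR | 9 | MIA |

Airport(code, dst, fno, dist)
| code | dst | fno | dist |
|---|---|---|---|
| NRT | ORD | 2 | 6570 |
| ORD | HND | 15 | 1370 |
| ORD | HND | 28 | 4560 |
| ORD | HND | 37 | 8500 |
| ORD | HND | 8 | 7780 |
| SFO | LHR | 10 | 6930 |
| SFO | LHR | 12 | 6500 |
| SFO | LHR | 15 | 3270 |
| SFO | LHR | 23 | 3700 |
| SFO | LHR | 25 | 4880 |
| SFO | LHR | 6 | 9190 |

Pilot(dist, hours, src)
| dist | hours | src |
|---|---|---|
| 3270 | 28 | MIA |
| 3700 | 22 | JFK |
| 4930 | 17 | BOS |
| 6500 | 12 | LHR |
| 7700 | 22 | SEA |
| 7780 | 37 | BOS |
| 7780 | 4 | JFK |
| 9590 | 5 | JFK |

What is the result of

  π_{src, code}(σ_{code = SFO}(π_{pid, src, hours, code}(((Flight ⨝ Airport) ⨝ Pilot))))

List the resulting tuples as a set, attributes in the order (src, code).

{(JFK, SFO), (LHR, SFO), (MIA, SFO)}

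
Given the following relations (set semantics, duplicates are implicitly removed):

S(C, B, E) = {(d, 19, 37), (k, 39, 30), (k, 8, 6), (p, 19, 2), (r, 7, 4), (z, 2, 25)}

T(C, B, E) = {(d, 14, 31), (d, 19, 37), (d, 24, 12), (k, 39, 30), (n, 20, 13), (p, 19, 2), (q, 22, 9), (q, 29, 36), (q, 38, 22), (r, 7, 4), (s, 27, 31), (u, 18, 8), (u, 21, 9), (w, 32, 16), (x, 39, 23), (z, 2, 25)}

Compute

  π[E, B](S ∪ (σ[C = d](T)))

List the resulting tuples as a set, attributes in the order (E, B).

σ[C = d]: keep tuples satisfying C = d → {(d, 14, 31), (d, 19, 37), (d, 24, 12)}
Union: {(d, 19, 37), (k, 39, 30), (k, 8, 6), (p, 19, 2), (r, 7, 4), (z, 2, 25)} with {(d, 14, 31), (d, 19, 37), (d, 24, 12)} → {(d, 14, 31), (d, 19, 37), (d, 24, 12), (k, 39, 30), (k, 8, 6), (p, 19, 2), (r, 7, 4), (z, 2, 25)}
π_{E, B} gives {(12, 24), (2, 19), (25, 2), (30, 39), (31, 14), (37, 19), (4, 7), (6, 8)}.

{(12, 24), (2, 19), (25, 2), (30, 39), (31, 14), (37, 19), (4, 7), (6, 8)}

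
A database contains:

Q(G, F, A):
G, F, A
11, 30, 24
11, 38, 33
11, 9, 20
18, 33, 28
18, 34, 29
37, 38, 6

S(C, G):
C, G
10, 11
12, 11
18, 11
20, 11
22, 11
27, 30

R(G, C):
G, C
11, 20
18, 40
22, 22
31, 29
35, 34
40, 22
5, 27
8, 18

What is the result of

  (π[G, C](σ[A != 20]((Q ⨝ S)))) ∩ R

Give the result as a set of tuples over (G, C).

{(11, 20)}

Natural join on G: {(11, 30, 24, 10), (11, 30, 24, 12), (11, 30, 24, 18), (11, 30, 24, 20), (11, 30, 24, 22), (11, 38, 33, 10), (11, 38, 33, 12), (11, 38, 33, 18), (11, 38, 33, 20), (11, 38, 33, 22), (11, 9, 20, 10), (11, 9, 20, 12), (11, 9, 20, 18), (11, 9, 20, 20), (11, 9, 20, 22)}
Apply σ_{A != 20}; surviving tuples: {(11, 30, 24, 10), (11, 30, 24, 12), (11, 30, 24, 18), (11, 30, 24, 20), (11, 30, 24, 22), (11, 38, 33, 10), (11, 38, 33, 12), (11, 38, 33, 18), (11, 38, 33, 20), (11, 38, 33, 22)}
Keep only column(s) G, C (5 duplicate(s) eliminated): {(11, 10), (11, 12), (11, 18), (11, 20), (11, 22)}
Intersection: {(11, 10), (11, 12), (11, 18), (11, 20), (11, 22)} with {(11, 20), (18, 40), (22, 22), (31, 29), (35, 34), (40, 22), (5, 27), (8, 18)} → {(11, 20)}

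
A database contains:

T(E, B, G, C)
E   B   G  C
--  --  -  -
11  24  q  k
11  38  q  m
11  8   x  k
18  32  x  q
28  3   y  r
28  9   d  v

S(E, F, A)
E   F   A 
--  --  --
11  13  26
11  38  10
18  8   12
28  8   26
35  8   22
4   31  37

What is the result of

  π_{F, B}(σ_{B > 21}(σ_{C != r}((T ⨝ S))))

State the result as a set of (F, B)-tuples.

{(13, 24), (13, 38), (38, 24), (38, 38), (8, 32)}

Joining T and S on E yields {(11, 24, q, k, 13, 26), (11, 24, q, k, 38, 10), (11, 38, q, m, 13, 26), (11, 38, q, m, 38, 10), (11, 8, x, k, 13, 26), (11, 8, x, k, 38, 10), (18, 32, x, q, 8, 12), (28, 3, y, r, 8, 26), (28, 9, d, v, 8, 26)}.
Selection C != r: {(11, 24, q, k, 13, 26), (11, 24, q, k, 38, 10), (11, 38, q, m, 13, 26), (11, 38, q, m, 38, 10), (11, 8, x, k, 13, 26), (11, 8, x, k, 38, 10), (18, 32, x, q, 8, 12), (28, 9, d, v, 8, 26)}
Selection B > 21: {(11, 24, q, k, 13, 26), (11, 24, q, k, 38, 10), (11, 38, q, m, 13, 26), (11, 38, q, m, 38, 10), (18, 32, x, q, 8, 12)}
Keep only column(s) F, B: {(13, 24), (13, 38), (38, 24), (38, 38), (8, 32)}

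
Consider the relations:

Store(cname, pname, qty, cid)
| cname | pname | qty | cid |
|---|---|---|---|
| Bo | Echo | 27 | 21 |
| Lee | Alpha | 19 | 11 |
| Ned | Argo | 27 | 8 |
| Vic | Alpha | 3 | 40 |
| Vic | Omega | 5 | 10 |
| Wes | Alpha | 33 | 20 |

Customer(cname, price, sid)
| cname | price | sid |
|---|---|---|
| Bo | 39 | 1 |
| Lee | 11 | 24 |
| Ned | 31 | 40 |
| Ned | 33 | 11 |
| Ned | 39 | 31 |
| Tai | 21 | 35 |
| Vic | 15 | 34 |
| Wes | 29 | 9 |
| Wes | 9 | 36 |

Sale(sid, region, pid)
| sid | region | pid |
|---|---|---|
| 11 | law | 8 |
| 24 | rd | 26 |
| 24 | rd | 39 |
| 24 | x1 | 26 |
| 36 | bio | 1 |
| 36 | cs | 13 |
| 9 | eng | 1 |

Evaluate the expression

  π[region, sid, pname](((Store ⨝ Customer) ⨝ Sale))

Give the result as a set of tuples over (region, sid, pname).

Store ⋈ Customer (natural join on cname): {(Bo, Echo, 27, 21, 39, 1), (Lee, Alpha, 19, 11, 11, 24), (Ned, Argo, 27, 8, 31, 40), (Ned, Argo, 27, 8, 33, 11), (Ned, Argo, 27, 8, 39, 31), (Vic, Alpha, 3, 40, 15, 34), (Vic, Omega, 5, 10, 15, 34), (Wes, Alpha, 33, 20, 29, 9), (Wes, Alpha, 33, 20, 9, 36)}
(Store ⨝ Customer) ⋈ Sale (natural join on sid): {(Lee, Alpha, 19, 11, 11, 24, rd, 26), (Lee, Alpha, 19, 11, 11, 24, rd, 39), (Lee, Alpha, 19, 11, 11, 24, x1, 26), (Ned, Argo, 27, 8, 33, 11, law, 8), (Wes, Alpha, 33, 20, 29, 9, eng, 1), (Wes, Alpha, 33, 20, 9, 36, bio, 1), (Wes, Alpha, 33, 20, 9, 36, cs, 13)}
Projecting to region, sid, pname (1 duplicate(s) eliminated): {(bio, 36, Alpha), (cs, 36, Alpha), (eng, 9, Alpha), (law, 11, Argo), (rd, 24, Alpha), (x1, 24, Alpha)}

{(bio, 36, Alpha), (cs, 36, Alpha), (eng, 9, Alpha), (law, 11, Argo), (rd, 24, Alpha), (x1, 24, Alpha)}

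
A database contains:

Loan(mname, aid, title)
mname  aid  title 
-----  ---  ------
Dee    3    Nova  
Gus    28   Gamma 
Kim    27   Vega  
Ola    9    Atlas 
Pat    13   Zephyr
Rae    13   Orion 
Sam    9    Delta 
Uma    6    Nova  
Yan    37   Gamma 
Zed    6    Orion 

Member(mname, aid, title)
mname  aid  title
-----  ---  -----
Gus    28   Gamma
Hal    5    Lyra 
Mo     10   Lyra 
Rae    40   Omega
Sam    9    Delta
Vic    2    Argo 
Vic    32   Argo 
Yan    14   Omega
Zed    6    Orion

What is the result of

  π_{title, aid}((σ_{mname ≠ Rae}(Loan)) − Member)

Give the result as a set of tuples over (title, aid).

{(Atlas, 9), (Gamma, 37), (Nova, 3), (Nova, 6), (Vega, 27), (Zephyr, 13)}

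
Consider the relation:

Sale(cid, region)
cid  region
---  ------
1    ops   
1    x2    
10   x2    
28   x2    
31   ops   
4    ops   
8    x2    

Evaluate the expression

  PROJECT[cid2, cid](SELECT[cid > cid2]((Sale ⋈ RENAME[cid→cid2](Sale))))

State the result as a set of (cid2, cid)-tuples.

{(1, 10), (1, 28), (1, 31), (1, 4), (1, 8), (10, 28), (4, 31), (8, 10), (8, 28)}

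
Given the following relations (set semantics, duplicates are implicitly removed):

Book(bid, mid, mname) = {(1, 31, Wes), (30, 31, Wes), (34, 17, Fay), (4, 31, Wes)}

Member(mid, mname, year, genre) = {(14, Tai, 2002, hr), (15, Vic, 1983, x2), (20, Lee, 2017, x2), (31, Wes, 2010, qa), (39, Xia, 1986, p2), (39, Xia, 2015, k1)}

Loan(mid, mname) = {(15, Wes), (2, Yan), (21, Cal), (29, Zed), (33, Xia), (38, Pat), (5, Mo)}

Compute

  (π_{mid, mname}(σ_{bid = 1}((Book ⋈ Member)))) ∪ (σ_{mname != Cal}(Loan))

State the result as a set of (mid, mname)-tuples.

{(15, Wes), (2, Yan), (29, Zed), (31, Wes), (33, Xia), (38, Pat), (5, Mo)}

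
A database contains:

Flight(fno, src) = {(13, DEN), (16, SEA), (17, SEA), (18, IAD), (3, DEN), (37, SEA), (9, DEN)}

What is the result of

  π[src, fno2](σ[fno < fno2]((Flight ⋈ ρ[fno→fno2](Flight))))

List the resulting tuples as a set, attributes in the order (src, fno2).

{(DEN, 13), (DEN, 9), (SEA, 17), (SEA, 37)}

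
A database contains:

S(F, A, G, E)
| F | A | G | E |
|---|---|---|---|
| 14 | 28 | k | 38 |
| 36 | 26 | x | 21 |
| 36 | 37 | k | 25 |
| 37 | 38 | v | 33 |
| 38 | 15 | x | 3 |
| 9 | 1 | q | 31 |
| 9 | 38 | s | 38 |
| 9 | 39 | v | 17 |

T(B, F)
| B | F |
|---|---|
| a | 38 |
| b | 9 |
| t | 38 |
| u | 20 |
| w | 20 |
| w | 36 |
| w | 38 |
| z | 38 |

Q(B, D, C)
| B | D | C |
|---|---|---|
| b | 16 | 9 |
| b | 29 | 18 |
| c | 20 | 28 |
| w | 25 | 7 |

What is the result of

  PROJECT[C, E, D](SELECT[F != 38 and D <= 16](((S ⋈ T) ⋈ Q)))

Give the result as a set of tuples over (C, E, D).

Joining S and T on F yields {(36, 26, x, 21, w), (36, 37, k, 25, w), (38, 15, x, 3, a), (38, 15, x, 3, t), (38, 15, x, 3, w), (38, 15, x, 3, z), (9, 1, q, 31, b), (9, 38, s, 38, b), (9, 39, v, 17, b)}.
Joining (S ⋈ T) and Q on B yields {(36, 26, x, 21, w, 25, 7), (36, 37, k, 25, w, 25, 7), (38, 15, x, 3, w, 25, 7), (9, 1, q, 31, b, 16, 9), (9, 1, q, 31, b, 29, 18), (9, 38, s, 38, b, 16, 9), (9, 38, s, 38, b, 29, 18), (9, 39, v, 17, b, 16, 9), (9, 39, v, 17, b, 29, 18)}.
σ[F != 38 and D <= 16]: keep tuples satisfying F != 38 and D <= 16 → {(9, 1, q, 31, b, 16, 9), (9, 38, s, 38, b, 16, 9), (9, 39, v, 17, b, 16, 9)}
Projecting to C, E, D: {(9, 17, 16), (9, 31, 16), (9, 38, 16)}

{(9, 17, 16), (9, 31, 16), (9, 38, 16)}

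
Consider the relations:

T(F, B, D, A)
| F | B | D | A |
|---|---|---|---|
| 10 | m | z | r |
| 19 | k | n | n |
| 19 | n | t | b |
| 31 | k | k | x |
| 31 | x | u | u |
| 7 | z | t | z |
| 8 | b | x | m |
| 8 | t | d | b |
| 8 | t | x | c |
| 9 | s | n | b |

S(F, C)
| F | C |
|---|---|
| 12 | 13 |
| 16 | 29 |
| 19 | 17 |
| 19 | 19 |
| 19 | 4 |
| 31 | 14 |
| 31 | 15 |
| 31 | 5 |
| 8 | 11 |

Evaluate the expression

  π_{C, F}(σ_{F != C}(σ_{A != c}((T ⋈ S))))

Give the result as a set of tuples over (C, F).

{(11, 8), (14, 31), (15, 31), (17, 19), (4, 19), (5, 31)}

Natural join on F: {(19, k, n, n, 17), (19, k, n, n, 19), (19, k, n, n, 4), (19, n, t, b, 17), (19, n, t, b, 19), (19, n, t, b, 4), (31, k, k, x, 14), (31, k, k, x, 15), (31, k, k, x, 5), (31, x, u, u, 14), (31, x, u, u, 15), (31, x, u, u, 5), (8, b, x, m, 11), (8, t, d, b, 11), (8, t, x, c, 11)}
σ[A != c]: keep tuples satisfying A != c → {(19, k, n, n, 17), (19, k, n, n, 19), (19, k, n, n, 4), (19, n, t, b, 17), (19, n, t, b, 19), (19, n, t, b, 4), (31, k, k, x, 14), (31, k, k, x, 15), (31, k, k, x, 5), (31, x, u, u, 14), (31, x, u, u, 15), (31, x, u, u, 5), (8, b, x, m, 11), (8, t, d, b, 11)}
σ[F != C]: keep tuples satisfying F != C → {(19, k, n, n, 17), (19, k, n, n, 4), (19, n, t, b, 17), (19, n, t, b, 4), (31, k, k, x, 14), (31, k, k, x, 15), (31, k, k, x, 5), (31, x, u, u, 14), (31, x, u, u, 15), (31, x, u, u, 5), (8, b, x, m, 11), (8, t, d, b, 11)}
Keep only column(s) C, F (6 duplicate(s) eliminated): {(11, 8), (14, 31), (15, 31), (17, 19), (4, 19), (5, 31)}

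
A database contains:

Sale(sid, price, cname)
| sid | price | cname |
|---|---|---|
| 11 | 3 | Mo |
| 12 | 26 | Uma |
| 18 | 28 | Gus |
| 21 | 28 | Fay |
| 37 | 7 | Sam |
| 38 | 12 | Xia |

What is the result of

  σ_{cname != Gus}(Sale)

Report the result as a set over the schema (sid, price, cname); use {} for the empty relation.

{(11, 3, Mo), (12, 26, Uma), (21, 28, Fay), (37, 7, Sam), (38, 12, Xia)}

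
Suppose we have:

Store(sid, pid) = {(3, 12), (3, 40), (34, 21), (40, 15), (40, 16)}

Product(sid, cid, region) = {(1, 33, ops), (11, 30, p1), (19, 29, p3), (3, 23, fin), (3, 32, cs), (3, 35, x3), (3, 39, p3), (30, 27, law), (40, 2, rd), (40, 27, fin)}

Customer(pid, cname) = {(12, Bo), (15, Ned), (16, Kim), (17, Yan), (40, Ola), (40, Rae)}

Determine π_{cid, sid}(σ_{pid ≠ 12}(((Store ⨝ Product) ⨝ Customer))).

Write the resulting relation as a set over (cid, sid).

Joining Store and Product on sid yields {(3, 12, 23, fin), (3, 12, 32, cs), (3, 12, 35, x3), (3, 12, 39, p3), (3, 40, 23, fin), (3, 40, 32, cs), (3, 40, 35, x3), (3, 40, 39, p3), (40, 15, 2, rd), (40, 15, 27, fin), (40, 16, 2, rd), (40, 16, 27, fin)}.
Joining (Store ⨝ Product) and Customer on pid yields {(3, 12, 23, fin, Bo), (3, 12, 32, cs, Bo), (3, 12, 35, x3, Bo), (3, 12, 39, p3, Bo), (3, 40, 23, fin, Ola), (3, 40, 23, fin, Rae), (3, 40, 32, cs, Ola), (3, 40, 32, cs, Rae), (3, 40, 35, x3, Ola), (3, 40, 35, x3, Rae), (3, 40, 39, p3, Ola), (3, 40, 39, p3, Rae), (40, 15, 2, rd, Ned), (40, 15, 27, fin, Ned), (40, 16, 2, rd, Kim), (40, 16, 27, fin, Kim)}.
Selection pid ≠ 12: {(3, 40, 23, fin, Ola), (3, 40, 23, fin, Rae), (3, 40, 32, cs, Ola), (3, 40, 32, cs, Rae), (3, 40, 35, x3, Ola), (3, 40, 35, x3, Rae), (3, 40, 39, p3, Ola), (3, 40, 39, p3, Rae), (40, 15, 2, rd, Ned), (40, 15, 27, fin, Ned), (40, 16, 2, rd, Kim), (40, 16, 27, fin, Kim)}
Keep only column(s) cid, sid (6 duplicate(s) eliminated): {(2, 40), (23, 3), (27, 40), (32, 3), (35, 3), (39, 3)}

{(2, 40), (23, 3), (27, 40), (32, 3), (35, 3), (39, 3)}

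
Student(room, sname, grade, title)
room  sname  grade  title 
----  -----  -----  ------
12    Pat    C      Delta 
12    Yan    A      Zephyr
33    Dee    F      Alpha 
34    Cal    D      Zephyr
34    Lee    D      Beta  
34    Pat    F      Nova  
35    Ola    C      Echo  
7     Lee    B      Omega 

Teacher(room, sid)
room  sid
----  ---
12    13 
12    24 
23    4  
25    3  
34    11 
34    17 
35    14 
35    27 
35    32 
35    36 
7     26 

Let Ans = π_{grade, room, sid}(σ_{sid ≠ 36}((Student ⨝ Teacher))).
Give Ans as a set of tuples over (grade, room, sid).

{(A, 12, 13), (A, 12, 24), (B, 7, 26), (C, 12, 13), (C, 12, 24), (C, 35, 14), (C, 35, 27), (C, 35, 32), (D, 34, 11), (D, 34, 17), (F, 34, 11), (F, 34, 17)}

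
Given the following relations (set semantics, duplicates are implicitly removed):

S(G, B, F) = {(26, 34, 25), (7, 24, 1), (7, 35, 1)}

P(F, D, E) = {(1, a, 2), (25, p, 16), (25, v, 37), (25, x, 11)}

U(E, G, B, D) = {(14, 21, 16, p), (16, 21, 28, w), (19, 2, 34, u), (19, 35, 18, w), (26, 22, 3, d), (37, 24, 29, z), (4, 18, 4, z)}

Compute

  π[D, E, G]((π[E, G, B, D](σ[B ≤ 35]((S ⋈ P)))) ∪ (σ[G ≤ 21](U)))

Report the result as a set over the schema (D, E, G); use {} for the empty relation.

Joining S and P on F yields {(26, 34, 25, p, 16), (26, 34, 25, v, 37), (26, 34, 25, x, 11), (7, 24, 1, a, 2), (7, 35, 1, a, 2)}.
Apply σ_{B ≤ 35}; surviving tuples: {(26, 34, 25, p, 16), (26, 34, 25, v, 37), (26, 34, 25, x, 11), (7, 24, 1, a, 2), (7, 35, 1, a, 2)}
Projecting to E, G, B, D: {(11, 26, 34, x), (16, 26, 34, p), (2, 7, 24, a), (2, 7, 35, a), (37, 26, 34, v)}
Apply σ_{G ≤ 21}; surviving tuples: {(14, 21, 16, p), (16, 21, 28, w), (19, 2, 34, u), (4, 18, 4, z)}
Taking the union: {(11, 26, 34, x), (14, 21, 16, p), (16, 21, 28, w), (16, 26, 34, p), (19, 2, 34, u), (2, 7, 24, a), (2, 7, 35, a), (37, 26, 34, v), (4, 18, 4, z)}
Projecting to D, E, G (1 duplicate(s) eliminated): {(a, 2, 7), (p, 14, 21), (p, 16, 26), (u, 19, 2), (v, 37, 26), (w, 16, 21), (x, 11, 26), (z, 4, 18)}

{(a, 2, 7), (p, 14, 21), (p, 16, 26), (u, 19, 2), (v, 37, 26), (w, 16, 21), (x, 11, 26), (z, 4, 18)}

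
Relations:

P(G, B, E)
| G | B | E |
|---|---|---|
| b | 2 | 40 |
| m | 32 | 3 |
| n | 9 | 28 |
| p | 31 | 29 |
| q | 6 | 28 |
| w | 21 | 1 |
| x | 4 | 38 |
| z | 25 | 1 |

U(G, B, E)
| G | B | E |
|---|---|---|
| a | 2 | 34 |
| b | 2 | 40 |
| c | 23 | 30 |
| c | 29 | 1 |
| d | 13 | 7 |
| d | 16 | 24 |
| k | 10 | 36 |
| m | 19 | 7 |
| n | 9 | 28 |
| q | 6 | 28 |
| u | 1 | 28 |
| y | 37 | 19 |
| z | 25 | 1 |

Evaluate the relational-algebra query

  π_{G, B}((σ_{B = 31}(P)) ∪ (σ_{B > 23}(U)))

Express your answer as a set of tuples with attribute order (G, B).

{(c, 29), (p, 31), (y, 37), (z, 25)}

Apply σ_{B = 31}; surviving tuples: {(p, 31, 29)}
Apply σ_{B > 23}; surviving tuples: {(c, 29, 1), (y, 37, 19), (z, 25, 1)}
Set union of the two operands is {(c, 29, 1), (p, 31, 29), (y, 37, 19), (z, 25, 1)}.
π[G, B]: project onto (G, B) → {(c, 29), (p, 31), (y, 37), (z, 25)}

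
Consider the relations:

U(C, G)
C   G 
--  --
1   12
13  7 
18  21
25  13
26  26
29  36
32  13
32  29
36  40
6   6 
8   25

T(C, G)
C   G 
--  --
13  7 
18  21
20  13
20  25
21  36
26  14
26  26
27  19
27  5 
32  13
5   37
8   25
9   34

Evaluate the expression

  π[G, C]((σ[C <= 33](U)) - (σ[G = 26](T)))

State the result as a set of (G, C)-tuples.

Apply σ_{C <= 33}; surviving tuples: {(1, 12), (13, 7), (18, 21), (25, 13), (26, 26), (29, 36), (32, 13), (32, 29), (6, 6), (8, 25)}
Apply σ_{G = 26}; surviving tuples: {(26, 26)}
Difference: {(1, 12), (13, 7), (18, 21), (25, 13), (26, 26), (29, 36), (32, 13), (32, 29), (6, 6), (8, 25)} with {(26, 26)} → {(1, 12), (13, 7), (18, 21), (25, 13), (29, 36), (32, 13), (32, 29), (6, 6), (8, 25)}
π_{G, C} gives {(12, 1), (13, 25), (13, 32), (21, 18), (25, 8), (29, 32), (36, 29), (6, 6), (7, 13)}.

{(12, 1), (13, 25), (13, 32), (21, 18), (25, 8), (29, 32), (36, 29), (6, 6), (7, 13)}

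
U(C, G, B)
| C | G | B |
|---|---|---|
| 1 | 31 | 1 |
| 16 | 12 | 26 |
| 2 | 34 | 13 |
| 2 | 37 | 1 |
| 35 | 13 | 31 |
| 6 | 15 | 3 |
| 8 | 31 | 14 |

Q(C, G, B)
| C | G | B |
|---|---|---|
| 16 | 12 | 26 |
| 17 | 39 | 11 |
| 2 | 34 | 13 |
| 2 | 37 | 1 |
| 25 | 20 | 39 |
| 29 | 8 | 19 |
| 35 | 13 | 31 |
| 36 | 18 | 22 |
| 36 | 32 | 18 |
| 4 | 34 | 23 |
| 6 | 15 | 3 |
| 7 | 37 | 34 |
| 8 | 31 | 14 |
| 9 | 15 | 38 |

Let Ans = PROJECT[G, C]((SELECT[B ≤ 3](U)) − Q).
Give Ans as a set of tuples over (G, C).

Apply σ_{B ≤ 3}; surviving tuples: {(1, 31, 1), (2, 37, 1), (6, 15, 3)}
Set difference of the two operands is {(1, 31, 1)}.
Keep only column(s) G, C: {(31, 1)}

{(31, 1)}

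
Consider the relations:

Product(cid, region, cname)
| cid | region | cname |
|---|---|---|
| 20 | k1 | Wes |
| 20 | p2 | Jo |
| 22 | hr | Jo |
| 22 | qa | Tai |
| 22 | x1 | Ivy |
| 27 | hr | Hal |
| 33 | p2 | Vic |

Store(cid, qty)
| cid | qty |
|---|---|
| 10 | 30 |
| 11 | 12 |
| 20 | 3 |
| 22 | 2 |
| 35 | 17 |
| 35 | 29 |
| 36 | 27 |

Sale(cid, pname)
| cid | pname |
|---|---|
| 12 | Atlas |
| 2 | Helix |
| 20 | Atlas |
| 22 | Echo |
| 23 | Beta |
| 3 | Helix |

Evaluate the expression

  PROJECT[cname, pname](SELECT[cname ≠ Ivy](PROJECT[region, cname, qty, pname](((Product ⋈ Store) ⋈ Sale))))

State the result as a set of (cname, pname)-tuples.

{(Jo, Atlas), (Jo, Echo), (Tai, Echo), (Wes, Atlas)}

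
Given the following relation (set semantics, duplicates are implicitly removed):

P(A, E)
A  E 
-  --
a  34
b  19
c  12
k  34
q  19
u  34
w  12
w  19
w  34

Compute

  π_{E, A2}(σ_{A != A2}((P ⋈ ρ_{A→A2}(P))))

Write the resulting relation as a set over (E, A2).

{(12, c), (12, w), (19, b), (19, q), (19, w), (34, a), (34, k), (34, u), (34, w)}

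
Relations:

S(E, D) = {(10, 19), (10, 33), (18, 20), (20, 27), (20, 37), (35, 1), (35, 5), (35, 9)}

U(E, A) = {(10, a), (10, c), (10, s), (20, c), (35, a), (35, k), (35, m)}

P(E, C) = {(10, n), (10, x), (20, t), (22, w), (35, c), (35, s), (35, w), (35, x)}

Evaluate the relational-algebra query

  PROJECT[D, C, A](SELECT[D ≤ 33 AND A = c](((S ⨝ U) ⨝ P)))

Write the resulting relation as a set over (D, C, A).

Joining S and U on E yields {(10, 19, a), (10, 19, c), (10, 19, s), (10, 33, a), (10, 33, c), (10, 33, s), (20, 27, c), (20, 37, c), (35, 1, a), (35, 1, k), (35, 1, m), (35, 5, a), (35, 5, k), (35, 5, m), (35, 9, a), (35, 9, k), (35, 9, m)}.
Joining (S ⨝ U) and P on E yields {(10, 19, a, n), (10, 19, a, x), (10, 19, c, n), (10, 19, c, x), (10, 19, s, n), (10, 19, s, x), (10, 33, a, n), (10, 33, a, x), (10, 33, c, n), (10, 33, c, x), (10, 33, s, n), (10, 33, s, x), (20, 27, c, t), (20, 37, c, t), (35, 1, a, c), (35, 1, a, s), (35, 1, a, w), (35, 1, a, x), (35, 1, k, c), (35, 1, k, s), (35, 1, k, w), (35, 1, k, x), (35, 1, m, c), (35, 1, m, s), (35, 1, m, w), (35, 1, m, x), (35, 5, a, c), (35, 5, a, s), (35, 5, a, w), (35, 5, a, x), (35, 5, k, c), (35, 5, k, s), (35, 5, k, w), (35, 5, k, x), (35, 5, m, c), (35, 5, m, s), (35, 5, m, w), (35, 5, m, x), (35, 9, a, c), (35, 9, a, s), (35, 9, a, w), (35, 9, a, x), (35, 9, k, c), (35, 9, k, s), (35, 9, k, w), (35, 9, k, x), (35, 9, m, c), (35, 9, m, s), (35, 9, m, w), (35, 9, m, x)}.
Filtering on D ≤ 33 AND A = c leaves {(10, 19, c, n), (10, 19, c, x), (10, 33, c, n), (10, 33, c, x), (20, 27, c, t)}.
Keep only column(s) D, C, A: {(19, n, c), (19, x, c), (27, t, c), (33, n, c), (33, x, c)}

{(19, n, c), (19, x, c), (27, t, c), (33, n, c), (33, x, c)}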